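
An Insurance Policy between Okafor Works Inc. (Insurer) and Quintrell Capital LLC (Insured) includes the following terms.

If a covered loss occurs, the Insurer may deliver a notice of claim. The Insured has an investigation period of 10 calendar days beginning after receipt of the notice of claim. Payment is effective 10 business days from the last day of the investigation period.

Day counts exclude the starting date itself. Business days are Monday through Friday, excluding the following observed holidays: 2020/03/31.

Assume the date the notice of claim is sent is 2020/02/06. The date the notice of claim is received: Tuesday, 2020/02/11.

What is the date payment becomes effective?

2020/03/06

The last day of the investigation period: 10 calendar days after 2020/02/11 is 2020/02/21.
The date payment becomes effective: 10 business days after Friday, 2020/02/21, skipping weekends — Feb 24, Feb 25, Feb 26, Feb 27, Feb 28, Mar 2, Mar 3, Mar 4, Mar 5, Mar 6 — lands on Friday, 2020/03/06.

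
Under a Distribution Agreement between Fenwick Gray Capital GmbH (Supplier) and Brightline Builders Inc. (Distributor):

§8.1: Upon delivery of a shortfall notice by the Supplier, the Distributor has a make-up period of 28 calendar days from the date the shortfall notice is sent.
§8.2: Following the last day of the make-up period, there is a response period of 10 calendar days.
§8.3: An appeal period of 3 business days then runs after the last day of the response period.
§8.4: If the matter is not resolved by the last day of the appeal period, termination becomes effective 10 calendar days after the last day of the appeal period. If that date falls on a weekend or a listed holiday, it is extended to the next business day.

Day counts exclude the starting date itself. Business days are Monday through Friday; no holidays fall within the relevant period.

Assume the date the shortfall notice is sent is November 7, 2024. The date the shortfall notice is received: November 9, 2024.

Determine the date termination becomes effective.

Adding 28 calendar days to November 7, 2024 gives December 5, 2024, which is the last day of the make-up period.
The last day of the response period: December 5, 2024 + 10 days = December 15, 2024.
The last day of the appeal period: 3 business days after Sunday, December 15, 2024, skipping weekends — Dec 16, Dec 17, Dec 18 — lands on Wednesday, December 18, 2024.
The date termination becomes effective: December 18, 2024 + 10 days = December 28, 2024. That falls on a Saturday, so it rolls to the next business day, Monday, December 30, 2024.

December 30, 2024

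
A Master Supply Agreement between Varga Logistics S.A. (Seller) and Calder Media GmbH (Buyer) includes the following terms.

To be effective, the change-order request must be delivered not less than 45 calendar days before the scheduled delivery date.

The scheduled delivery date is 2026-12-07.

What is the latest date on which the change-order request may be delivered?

2026-10-23

2026-12-07 minus 45 days is 2026-10-23.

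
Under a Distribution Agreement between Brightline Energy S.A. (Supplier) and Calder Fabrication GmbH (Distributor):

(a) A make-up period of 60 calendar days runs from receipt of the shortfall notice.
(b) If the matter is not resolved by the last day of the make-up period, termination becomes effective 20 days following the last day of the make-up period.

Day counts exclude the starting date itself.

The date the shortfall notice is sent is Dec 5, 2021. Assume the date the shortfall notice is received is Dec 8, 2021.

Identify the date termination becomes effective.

The last day of the make-up period: 60 calendar days after Dec 8, 2021 is Feb 6, 2022.
Adding 20 calendar days to Feb 6, 2022 gives Feb 26, 2022, which is the date termination becomes effective.

Feb 26, 2022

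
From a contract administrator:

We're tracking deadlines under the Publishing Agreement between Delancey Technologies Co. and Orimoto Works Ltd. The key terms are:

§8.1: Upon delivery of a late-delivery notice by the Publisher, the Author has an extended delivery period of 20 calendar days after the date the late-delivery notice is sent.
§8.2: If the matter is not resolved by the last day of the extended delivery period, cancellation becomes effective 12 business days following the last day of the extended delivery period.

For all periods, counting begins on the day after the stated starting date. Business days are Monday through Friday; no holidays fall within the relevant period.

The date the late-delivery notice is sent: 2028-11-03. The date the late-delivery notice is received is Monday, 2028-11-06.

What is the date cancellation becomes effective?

The last day of the extended delivery period: 2028-11-03 + 20 days = 2028-11-23.
The date cancellation becomes effective: 12 business days after Thursday, 2028-11-23, skipping weekends — Nov 24, Nov 27, Nov 28, Nov 29, …, Dec 7, Dec 8, Dec 11 — lands on Monday, 2028-12-11.

2028-12-11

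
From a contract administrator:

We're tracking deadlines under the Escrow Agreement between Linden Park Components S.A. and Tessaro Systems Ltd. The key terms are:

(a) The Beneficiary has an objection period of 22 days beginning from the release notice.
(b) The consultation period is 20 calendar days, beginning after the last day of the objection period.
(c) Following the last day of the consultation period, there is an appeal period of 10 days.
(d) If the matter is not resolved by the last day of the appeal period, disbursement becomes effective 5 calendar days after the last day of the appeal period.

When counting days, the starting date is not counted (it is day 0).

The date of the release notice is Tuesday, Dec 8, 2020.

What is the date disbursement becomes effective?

The last day of the objection period: Dec 8, 2020 + 22 days = Dec 30, 2020.
The last day of the consultation period: Dec 30, 2020 + 20 days = Jan 19, 2021.
Adding 10 calendar days to Jan 19, 2021 gives Jan 29, 2021, which is the last day of the appeal period.
Adding 5 calendar days to Jan 29, 2021 gives Feb 3, 2021, which is the date disbursement becomes effective.

Feb 3, 2021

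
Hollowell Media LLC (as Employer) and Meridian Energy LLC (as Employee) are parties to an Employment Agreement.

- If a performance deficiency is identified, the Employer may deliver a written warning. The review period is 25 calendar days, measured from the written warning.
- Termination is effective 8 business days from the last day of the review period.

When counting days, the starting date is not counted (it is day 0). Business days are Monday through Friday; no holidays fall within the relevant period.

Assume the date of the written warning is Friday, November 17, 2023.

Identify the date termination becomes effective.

December 22, 2023

The last day of the review period: November 17, 2023 + 25 days = December 12, 2023.
The date termination becomes effective: counting 8 business days from Tuesday, December 12, 2023 (Dec 13, Dec 14, Dec 15, Dec 18, Dec 19, Dec 20, Dec 21, Dec 22, skipping weekends) reaches Friday, December 22, 2023.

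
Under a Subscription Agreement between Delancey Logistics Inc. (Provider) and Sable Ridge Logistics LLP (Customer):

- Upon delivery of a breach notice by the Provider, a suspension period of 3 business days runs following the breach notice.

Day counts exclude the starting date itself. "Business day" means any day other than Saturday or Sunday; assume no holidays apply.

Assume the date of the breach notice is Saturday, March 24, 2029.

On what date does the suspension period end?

March 28, 2029

The last day of the suspension period: 3 business days after Saturday, March 24, 2029, skipping weekends — Mar 26, Mar 27, Mar 28 — lands on Wednesday, March 28, 2029.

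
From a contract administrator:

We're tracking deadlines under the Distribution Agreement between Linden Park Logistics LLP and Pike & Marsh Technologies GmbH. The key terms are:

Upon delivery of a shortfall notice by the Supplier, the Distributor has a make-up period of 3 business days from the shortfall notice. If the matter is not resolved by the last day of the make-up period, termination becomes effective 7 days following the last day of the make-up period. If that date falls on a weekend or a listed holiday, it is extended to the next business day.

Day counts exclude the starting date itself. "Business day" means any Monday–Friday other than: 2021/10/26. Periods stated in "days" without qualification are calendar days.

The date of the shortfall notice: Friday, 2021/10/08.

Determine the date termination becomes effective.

The last day of the make-up period: 3 business days after Friday, 2021/10/08, skipping weekends — Oct 11, Oct 12, Oct 13 — lands on Wednesday, 2021/10/13.
The date termination becomes effective: 2021/10/13 + 7 days = 2021/10/20. 2021/10/20 is a Wednesday and is not a listed holiday, so no roll-forward applies.

2021/10/20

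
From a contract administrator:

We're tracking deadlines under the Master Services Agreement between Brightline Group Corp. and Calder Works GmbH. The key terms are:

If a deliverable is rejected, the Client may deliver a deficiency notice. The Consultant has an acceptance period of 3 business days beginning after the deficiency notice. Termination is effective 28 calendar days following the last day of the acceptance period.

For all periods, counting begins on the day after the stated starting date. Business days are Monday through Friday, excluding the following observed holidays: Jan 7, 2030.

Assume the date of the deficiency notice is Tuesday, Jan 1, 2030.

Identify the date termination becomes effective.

Feb 1, 2030

From Tuesday, Jan 1, 2030, 3 business days (Jan 2, Jan 3, Jan 4, skipping weekends) brings us to Friday, Jan 4, 2030, which is the last day of the acceptance period.
The date termination becomes effective: 28 calendar days after Jan 4, 2030 is Feb 1, 2030.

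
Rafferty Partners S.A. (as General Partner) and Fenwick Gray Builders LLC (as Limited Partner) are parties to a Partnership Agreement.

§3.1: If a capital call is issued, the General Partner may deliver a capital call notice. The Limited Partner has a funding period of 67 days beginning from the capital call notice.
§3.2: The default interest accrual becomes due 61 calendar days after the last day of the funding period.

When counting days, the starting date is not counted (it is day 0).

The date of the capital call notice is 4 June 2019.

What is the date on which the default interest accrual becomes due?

10 October 2019

Adding 67 calendar days to 4 June 2019 gives 10 August 2019, which is the last day of the funding period.
The date on which the default interest accrual becomes due: 61 calendar days after 10 August 2019 is 10 October 2019.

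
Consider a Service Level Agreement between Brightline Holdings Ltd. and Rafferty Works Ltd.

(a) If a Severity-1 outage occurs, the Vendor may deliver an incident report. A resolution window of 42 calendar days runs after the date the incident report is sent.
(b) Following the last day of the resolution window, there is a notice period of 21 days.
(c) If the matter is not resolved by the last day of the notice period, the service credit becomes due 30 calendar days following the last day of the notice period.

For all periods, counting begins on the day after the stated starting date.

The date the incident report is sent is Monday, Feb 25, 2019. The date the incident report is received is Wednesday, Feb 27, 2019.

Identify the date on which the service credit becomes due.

Adding 42 calendar days to Feb 25, 2019 gives Apr 8, 2019, which is the last day of the resolution window.
The last day of the notice period: 21 calendar days after Apr 8, 2019 is Apr 29, 2019.
The date on which the service credit becomes due: Apr 29, 2019 + 30 days = May 29, 2019.

May 29, 2019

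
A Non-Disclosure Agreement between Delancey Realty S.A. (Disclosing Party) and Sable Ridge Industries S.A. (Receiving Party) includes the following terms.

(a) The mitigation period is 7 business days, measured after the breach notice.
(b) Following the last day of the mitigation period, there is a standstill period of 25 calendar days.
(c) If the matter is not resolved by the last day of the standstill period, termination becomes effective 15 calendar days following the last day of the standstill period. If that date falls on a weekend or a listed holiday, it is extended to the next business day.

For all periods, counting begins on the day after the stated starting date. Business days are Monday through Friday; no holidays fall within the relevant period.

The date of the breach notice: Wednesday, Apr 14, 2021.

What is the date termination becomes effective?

The last day of the mitigation period: 7 business days after Wednesday, Apr 14, 2021, skipping weekends — Apr 15, Apr 16, Apr 19, Apr 20, Apr 21, Apr 22, Apr 23 — lands on Friday, Apr 23, 2021.
Adding 25 calendar days to Apr 23, 2021 gives May 18, 2021, which is the last day of the standstill period.
The date termination becomes effective: 15 calendar days after May 18, 2021 is Jun 2, 2021. Jun 2, 2021 is a Wednesday, so no roll-forward applies.

Jun 2, 2021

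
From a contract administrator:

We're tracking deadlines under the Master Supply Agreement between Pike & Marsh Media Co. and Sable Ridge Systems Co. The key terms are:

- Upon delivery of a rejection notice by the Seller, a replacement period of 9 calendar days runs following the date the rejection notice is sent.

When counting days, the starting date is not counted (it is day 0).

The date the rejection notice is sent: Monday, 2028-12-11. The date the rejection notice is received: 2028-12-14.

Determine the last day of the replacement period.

The last day of the replacement period: 9 calendar days after 2028-12-11 is 2028-12-20.

2028-12-20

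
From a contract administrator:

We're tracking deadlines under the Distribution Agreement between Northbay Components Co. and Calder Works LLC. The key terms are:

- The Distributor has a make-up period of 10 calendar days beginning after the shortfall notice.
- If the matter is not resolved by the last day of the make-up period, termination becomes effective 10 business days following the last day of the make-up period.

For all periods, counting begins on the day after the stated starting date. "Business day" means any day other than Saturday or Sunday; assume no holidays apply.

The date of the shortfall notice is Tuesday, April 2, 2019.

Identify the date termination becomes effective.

April 26, 2019

Adding 10 calendar days to April 2, 2019 gives April 12, 2019, which is the last day of the make-up period.
From Friday, April 12, 2019, 10 business days (Apr 15, Apr 16, Apr 17, Apr 18, Apr 19, Apr 22, Apr 23, Apr 24, Apr 25, Apr 26, skipping weekends) brings us to Friday, April 26, 2019, which is the date termination becomes effective.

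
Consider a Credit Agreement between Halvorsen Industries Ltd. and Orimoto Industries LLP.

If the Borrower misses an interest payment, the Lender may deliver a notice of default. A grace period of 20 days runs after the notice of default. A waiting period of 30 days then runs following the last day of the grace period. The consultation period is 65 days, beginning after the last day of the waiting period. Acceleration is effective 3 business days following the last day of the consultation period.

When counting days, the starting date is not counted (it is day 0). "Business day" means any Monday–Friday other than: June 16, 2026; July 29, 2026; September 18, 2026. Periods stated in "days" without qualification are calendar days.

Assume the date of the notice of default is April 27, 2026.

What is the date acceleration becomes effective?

August 25, 2026

The last day of the grace period: April 27, 2026 + 20 days = May 17, 2026.
The last day of the waiting period: 30 calendar days after May 17, 2026 is June 16, 2026.
The last day of the consultation period: 65 calendar days after June 16, 2026 is August 20, 2026.
From Thursday, August 20, 2026, 3 business days (Aug 21, Aug 24, Aug 25, skipping weekends) brings us to Tuesday, August 25, 2026, which is the date acceleration becomes effective.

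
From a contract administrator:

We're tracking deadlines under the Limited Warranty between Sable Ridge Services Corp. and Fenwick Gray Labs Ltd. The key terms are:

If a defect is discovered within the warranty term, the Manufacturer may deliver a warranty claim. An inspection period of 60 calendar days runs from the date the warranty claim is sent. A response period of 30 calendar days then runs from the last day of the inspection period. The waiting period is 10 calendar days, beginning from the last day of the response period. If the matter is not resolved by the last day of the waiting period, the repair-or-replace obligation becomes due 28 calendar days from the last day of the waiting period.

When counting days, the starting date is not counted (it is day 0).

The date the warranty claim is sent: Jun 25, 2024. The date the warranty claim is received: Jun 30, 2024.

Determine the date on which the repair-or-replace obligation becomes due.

Oct 31, 2024

The last day of the inspection period: 60 calendar days after Jun 25, 2024 is Aug 24, 2024.
Adding 30 calendar days to Aug 24, 2024 gives Sep 23, 2024, which is the last day of the response period.
The last day of the waiting period: Sep 23, 2024 + 10 days = Oct 3, 2024.
The date on which the repair-or-replace obligation becomes due: Oct 3, 2024 + 28 days = Oct 31, 2024.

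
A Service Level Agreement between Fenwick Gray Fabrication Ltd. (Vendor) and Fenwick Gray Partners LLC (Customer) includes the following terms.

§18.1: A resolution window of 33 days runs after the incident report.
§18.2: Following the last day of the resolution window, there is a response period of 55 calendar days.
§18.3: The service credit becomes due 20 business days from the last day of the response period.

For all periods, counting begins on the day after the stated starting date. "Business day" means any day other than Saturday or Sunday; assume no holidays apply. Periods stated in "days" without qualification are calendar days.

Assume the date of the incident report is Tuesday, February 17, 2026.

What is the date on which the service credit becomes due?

The last day of the resolution window: February 17, 2026 + 33 days = March 22, 2026.
Adding 55 calendar days to March 22, 2026 gives May 16, 2026, which is the last day of the response period.
From Saturday, May 16, 2026, 20 business days (May 18, May 19, May 20, May 21, …, Jun 10, Jun 11, Jun 12, skipping weekends) brings us to Friday, June 12, 2026, which is the date on which the service credit becomes due.

June 12, 2026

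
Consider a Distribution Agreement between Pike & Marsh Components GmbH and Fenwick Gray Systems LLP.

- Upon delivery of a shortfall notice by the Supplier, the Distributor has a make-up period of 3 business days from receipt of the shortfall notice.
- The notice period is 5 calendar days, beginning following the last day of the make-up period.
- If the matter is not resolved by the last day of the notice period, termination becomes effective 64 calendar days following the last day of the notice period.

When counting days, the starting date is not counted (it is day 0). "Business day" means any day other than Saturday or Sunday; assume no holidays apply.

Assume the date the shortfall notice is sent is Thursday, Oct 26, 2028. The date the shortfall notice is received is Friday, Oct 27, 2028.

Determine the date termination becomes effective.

The last day of the make-up period: 3 business days after Friday, Oct 27, 2028, skipping weekends — Oct 30, Oct 31, Nov 1 — lands on Wednesday, Nov 1, 2028.
The last day of the notice period: Nov 1, 2028 + 5 days = Nov 6, 2028.
The date termination becomes effective: Nov 6, 2028 + 64 days = Jan 9, 2029.

Jan 9, 2029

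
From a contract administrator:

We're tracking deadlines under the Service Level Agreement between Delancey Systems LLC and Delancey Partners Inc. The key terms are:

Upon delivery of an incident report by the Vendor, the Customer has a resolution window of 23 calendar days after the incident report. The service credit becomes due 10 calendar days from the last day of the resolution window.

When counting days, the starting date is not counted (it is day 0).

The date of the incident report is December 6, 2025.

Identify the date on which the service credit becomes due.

January 8, 2026

The last day of the resolution window: December 6, 2025 + 23 days = December 29, 2025.
Adding 10 calendar days to December 29, 2025 gives January 8, 2026, which is the date on which the service credit becomes due.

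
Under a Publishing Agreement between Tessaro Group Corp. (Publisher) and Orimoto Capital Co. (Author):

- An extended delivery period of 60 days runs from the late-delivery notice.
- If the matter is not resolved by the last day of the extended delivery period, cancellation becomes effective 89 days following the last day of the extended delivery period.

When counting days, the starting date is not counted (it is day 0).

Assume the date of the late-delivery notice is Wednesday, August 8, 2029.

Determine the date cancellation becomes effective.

The last day of the extended delivery period: 60 calendar days after August 8, 2029 is October 7, 2029.
The date cancellation becomes effective: 89 calendar days after October 7, 2029 is January 4, 2030.

January 4, 2030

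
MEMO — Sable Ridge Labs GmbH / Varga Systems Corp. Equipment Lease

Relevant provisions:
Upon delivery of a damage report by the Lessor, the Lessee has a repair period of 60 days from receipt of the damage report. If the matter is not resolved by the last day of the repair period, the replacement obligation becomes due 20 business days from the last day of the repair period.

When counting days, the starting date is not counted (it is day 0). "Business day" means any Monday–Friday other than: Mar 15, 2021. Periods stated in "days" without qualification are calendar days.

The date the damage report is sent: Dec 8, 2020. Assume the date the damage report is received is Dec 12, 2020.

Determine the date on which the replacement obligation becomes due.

Adding 60 calendar days to Dec 12, 2020 gives Feb 10, 2021, which is the last day of the repair period.
The date on which the replacement obligation becomes due: 20 business days after Wednesday, Feb 10, 2021, skipping weekends — Feb 11, Feb 12, Feb 15, Feb 16, …, Mar 8, Mar 9, Mar 10 — lands on Wednesday, Mar 10, 2021.

Mar 10, 2021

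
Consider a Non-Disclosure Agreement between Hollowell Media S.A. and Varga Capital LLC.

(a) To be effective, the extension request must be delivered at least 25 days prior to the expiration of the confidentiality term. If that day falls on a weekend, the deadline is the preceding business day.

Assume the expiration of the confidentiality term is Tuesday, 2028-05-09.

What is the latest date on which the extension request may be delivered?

2028-04-14

2028-05-09 minus 25 days is 2028-04-14. That is a Friday, so no adjustment is needed.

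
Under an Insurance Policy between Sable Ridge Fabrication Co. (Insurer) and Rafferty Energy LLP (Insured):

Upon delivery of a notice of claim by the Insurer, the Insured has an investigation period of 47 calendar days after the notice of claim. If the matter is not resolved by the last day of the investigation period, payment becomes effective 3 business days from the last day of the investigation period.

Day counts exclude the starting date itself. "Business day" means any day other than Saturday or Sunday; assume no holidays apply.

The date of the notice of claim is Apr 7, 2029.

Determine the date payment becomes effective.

The last day of the investigation period: 47 calendar days after Apr 7, 2029 is May 24, 2029.
The date payment becomes effective: 3 business days after Thursday, May 24, 2029, skipping weekends — May 25, May 28, May 29 — lands on Tuesday, May 29, 2029.

May 29, 2029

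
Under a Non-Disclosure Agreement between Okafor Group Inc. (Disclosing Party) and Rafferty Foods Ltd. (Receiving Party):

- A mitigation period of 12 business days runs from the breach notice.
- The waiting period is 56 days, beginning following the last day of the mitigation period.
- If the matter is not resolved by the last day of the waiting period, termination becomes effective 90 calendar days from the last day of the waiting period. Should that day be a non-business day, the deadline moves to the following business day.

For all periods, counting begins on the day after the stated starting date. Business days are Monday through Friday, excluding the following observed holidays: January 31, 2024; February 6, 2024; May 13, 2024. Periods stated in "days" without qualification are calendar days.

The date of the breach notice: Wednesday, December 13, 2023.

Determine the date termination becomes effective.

May 23, 2024

The last day of the mitigation period: 12 business days after Wednesday, December 13, 2023, skipping weekends — Dec 14, Dec 15, Dec 18, Dec 19, …, Dec 27, Dec 28, Dec 29 — lands on Friday, December 29, 2023.
The last day of the waiting period: 56 calendar days after December 29, 2023 is February 23, 2024.
The date termination becomes effective: February 23, 2024 + 90 days = May 23, 2024. May 23, 2024 is a Thursday and is not a listed holiday, so no roll-forward applies.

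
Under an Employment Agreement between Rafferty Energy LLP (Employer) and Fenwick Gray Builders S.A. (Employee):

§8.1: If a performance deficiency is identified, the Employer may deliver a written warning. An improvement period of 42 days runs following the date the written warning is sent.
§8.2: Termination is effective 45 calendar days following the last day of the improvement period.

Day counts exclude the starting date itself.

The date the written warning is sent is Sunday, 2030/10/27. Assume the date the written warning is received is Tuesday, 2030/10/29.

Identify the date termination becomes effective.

Adding 42 calendar days to 2030/10/27 gives 2030/12/08, which is the last day of the improvement period.
Adding 45 calendar days to 2030/12/08 gives 2031/01/22, which is the date termination becomes effective.

2031/01/22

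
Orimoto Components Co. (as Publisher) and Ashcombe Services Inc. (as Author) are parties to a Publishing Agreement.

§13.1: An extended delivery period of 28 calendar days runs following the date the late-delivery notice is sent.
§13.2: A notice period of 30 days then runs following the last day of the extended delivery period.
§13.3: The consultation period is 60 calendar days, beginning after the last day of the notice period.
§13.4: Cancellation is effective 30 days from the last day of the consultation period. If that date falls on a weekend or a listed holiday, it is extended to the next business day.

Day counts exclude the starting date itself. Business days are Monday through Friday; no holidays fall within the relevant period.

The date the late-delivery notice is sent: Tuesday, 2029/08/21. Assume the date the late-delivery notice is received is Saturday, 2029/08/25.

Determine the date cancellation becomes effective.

2030/01/16

The last day of the extended delivery period: 28 calendar days after 2029/08/21 is 2029/09/18.
The last day of the notice period: 30 calendar days after 2029/09/18 is 2029/10/18.
Adding 60 calendar days to 2029/10/18 gives 2029/12/17, which is the last day of the consultation period.
Adding 30 calendar days to 2029/12/17 gives 2030/01/16, which is the date cancellation becomes effective. 2030/01/16 is a Wednesday, so no roll-forward applies.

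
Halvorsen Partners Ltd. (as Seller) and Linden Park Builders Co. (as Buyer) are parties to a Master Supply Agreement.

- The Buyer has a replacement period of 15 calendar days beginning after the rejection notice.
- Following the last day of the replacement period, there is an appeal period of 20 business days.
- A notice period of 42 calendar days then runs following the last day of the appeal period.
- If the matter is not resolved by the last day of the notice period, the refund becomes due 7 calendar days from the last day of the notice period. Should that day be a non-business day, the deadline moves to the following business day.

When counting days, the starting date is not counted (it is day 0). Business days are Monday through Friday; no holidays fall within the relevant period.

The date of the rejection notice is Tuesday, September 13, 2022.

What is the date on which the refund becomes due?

December 14, 2022

The last day of the replacement period: September 13, 2022 + 15 days = September 28, 2022.
The last day of the appeal period: 20 business days after Wednesday, September 28, 2022, skipping weekends — Sep 29, Sep 30, Oct 3, Oct 4, …, Oct 24, Oct 25, Oct 26 — lands on Wednesday, October 26, 2022.
Adding 42 calendar days to October 26, 2022 gives December 7, 2022, which is the last day of the notice period.
The date on which the refund becomes due: 7 calendar days after December 7, 2022 is December 14, 2022. December 14, 2022 is a Wednesday, so no roll-forward applies.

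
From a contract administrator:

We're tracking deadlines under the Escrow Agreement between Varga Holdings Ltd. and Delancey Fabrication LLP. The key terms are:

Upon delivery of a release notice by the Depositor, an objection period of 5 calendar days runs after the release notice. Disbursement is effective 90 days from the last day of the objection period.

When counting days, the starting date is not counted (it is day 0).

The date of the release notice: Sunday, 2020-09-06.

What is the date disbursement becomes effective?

2020-12-10

The last day of the objection period: 5 calendar days after 2020-09-06 is 2020-09-11.
Adding 90 calendar days to 2020-09-11 gives 2020-12-10, which is the date disbursement becomes effective.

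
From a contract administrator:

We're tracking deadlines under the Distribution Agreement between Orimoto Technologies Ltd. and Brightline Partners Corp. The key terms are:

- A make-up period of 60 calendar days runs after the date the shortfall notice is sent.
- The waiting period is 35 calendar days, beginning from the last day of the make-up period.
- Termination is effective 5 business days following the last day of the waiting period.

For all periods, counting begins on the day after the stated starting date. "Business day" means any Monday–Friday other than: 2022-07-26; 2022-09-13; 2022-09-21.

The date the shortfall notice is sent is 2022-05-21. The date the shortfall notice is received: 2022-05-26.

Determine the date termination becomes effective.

2022-08-31

The last day of the make-up period: 2022-05-21 + 60 days = 2022-07-20.
The last day of the waiting period: 2022-07-20 + 35 days = 2022-08-24.
The date termination becomes effective: counting 5 business days from Wednesday, 2022-08-24 (Aug 25, Aug 26, Aug 29, Aug 30, Aug 31, skipping weekends) reaches Wednesday, 2022-08-31.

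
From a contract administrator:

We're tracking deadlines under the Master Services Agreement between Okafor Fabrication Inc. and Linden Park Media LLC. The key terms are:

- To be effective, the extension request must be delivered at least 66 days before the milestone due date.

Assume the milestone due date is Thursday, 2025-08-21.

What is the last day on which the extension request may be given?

2025-06-16

Counting back 66 calendar days from 2025-08-21 gives 2025-06-16.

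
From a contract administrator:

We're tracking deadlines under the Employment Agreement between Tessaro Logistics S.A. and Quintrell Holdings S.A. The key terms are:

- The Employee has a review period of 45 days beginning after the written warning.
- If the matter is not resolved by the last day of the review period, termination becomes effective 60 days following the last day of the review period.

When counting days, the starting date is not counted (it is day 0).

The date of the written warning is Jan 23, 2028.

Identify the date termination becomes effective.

May 7, 2028

The last day of the review period: 45 calendar days after Jan 23, 2028 is Mar 8, 2028.
The date termination becomes effective: Mar 8, 2028 + 60 days = May 7, 2028.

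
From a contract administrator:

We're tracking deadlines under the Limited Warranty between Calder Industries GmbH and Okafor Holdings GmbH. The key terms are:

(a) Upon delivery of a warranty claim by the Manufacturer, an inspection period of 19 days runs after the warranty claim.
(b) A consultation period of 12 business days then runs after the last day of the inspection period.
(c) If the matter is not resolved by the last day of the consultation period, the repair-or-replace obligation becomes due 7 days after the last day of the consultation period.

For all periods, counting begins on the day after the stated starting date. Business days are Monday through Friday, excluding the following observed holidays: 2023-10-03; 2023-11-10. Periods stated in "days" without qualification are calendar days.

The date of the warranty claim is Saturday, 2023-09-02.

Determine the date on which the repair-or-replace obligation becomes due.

The last day of the inspection period: 2023-09-02 + 19 days = 2023-09-21.
From Thursday, 2023-09-21, 12 business days (Sep 22, Sep 25, Sep 26, Sep 27, …, Oct 6, Oct 9, Oct 10, skipping weekends and the listed holiday on Oct 3) brings us to Tuesday, 2023-10-10, which is the last day of the consultation period.
The date on which the repair-or-replace obligation becomes due: 2023-10-10 + 7 days = 2023-10-17.

2023-10-17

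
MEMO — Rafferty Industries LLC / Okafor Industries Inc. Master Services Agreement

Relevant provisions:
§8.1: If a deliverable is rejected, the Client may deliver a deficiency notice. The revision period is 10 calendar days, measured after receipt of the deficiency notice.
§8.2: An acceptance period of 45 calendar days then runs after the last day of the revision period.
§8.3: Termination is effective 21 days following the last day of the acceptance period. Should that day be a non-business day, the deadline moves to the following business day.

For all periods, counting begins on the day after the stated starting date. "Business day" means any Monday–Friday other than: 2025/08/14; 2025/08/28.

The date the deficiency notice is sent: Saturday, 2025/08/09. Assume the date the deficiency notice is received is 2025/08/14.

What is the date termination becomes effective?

The last day of the revision period: 10 calendar days after 2025/08/14 is 2025/08/24.
The last day of the acceptance period: 45 calendar days after 2025/08/24 is 2025/10/08.
The date termination becomes effective: 21 calendar days after 2025/10/08 is 2025/10/29. 2025/10/29 is a Wednesday and is not a listed holiday, so no roll-forward applies.

2025/10/29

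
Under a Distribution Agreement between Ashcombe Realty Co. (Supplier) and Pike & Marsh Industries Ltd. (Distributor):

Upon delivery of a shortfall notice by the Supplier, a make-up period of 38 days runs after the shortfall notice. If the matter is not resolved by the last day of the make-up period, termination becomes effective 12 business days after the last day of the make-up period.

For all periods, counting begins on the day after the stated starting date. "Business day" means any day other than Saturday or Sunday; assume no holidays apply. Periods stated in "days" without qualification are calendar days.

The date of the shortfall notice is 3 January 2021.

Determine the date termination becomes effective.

26 February 2021

The last day of the make-up period: 3 January 2021 + 38 days = 10 February 2021.
The date termination becomes effective: counting 12 business days from Wednesday, 10 February 2021 (Feb 11, Feb 12, Feb 15, Feb 16, …, Feb 24, Feb 25, Feb 26, skipping weekends) reaches Friday, 26 February 2021.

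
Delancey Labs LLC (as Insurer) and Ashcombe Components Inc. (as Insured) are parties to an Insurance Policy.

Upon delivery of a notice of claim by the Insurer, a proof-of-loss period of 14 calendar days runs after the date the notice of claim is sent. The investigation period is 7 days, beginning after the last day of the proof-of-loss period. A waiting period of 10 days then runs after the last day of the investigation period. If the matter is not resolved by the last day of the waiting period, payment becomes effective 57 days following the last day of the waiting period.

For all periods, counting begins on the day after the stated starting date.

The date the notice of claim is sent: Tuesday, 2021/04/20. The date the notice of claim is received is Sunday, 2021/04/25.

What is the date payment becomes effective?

2021/07/17

Adding 14 calendar days to 2021/04/20 gives 2021/05/04, which is the last day of the proof-of-loss period.
The last day of the investigation period: 2021/05/04 + 7 days = 2021/05/11.
Adding 10 calendar days to 2021/05/11 gives 2021/05/21, which is the last day of the waiting period.
Adding 57 calendar days to 2021/05/21 gives 2021/07/17, which is the date payment becomes effective.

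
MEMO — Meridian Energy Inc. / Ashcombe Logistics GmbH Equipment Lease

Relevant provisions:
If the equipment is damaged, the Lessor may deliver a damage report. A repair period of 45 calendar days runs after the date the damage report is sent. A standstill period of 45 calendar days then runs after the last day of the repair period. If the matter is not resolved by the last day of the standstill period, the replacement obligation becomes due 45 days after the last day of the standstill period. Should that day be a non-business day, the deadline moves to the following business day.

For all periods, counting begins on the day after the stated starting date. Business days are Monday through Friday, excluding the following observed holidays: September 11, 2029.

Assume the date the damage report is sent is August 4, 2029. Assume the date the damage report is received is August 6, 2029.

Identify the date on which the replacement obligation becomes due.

December 17, 2029

Adding 45 calendar days to August 4, 2029 gives September 18, 2029, which is the last day of the repair period.
The last day of the standstill period: 45 calendar days after September 18, 2029 is November 2, 2029.
The date on which the replacement obligation becomes due: 45 calendar days after November 2, 2029 is December 17, 2029. December 17, 2029 is a Monday and is not a listed holiday, so no roll-forward applies.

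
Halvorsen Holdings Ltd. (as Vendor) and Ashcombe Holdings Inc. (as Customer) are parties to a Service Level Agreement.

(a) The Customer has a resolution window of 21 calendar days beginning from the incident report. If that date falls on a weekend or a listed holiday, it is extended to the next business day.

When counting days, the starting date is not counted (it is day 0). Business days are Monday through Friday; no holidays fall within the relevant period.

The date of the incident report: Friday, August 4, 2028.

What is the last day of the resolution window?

The last day of the resolution window: August 4, 2028 + 21 days = August 25, 2028. August 25, 2028 is a Friday, so no roll-forward applies.

August 25, 2028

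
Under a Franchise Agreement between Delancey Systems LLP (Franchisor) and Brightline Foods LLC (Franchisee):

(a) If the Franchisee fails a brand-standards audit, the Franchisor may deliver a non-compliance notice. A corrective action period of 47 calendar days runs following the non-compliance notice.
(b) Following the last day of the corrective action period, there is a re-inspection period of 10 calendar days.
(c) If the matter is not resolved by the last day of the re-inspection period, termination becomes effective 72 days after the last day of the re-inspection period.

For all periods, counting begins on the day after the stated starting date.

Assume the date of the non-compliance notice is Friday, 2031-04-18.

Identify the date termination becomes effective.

2031-08-25

Adding 47 calendar days to 2031-04-18 gives 2031-06-04, which is the last day of the corrective action period.
The last day of the re-inspection period: 10 calendar days after 2031-06-04 is 2031-06-14.
The date termination becomes effective: 2031-06-14 + 72 days = 2031-08-25.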